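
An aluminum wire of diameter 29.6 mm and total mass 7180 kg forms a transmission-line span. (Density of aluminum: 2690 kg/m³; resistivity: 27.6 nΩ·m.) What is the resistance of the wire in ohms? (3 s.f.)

0.156 Ω

ρ = 27.6 nΩ·m = 2.76×10^-8 Ω·m
A = π(d/2)² = π(1.4800e-02 m)² = 6.8813e-04 m²
L = m/(density·A) = 7180/(2690×6.8813e-04) = 3879 m
R = ρL/A = (2.76×10^-8)(3879)/(6.8813e-04) = 0.156 Ω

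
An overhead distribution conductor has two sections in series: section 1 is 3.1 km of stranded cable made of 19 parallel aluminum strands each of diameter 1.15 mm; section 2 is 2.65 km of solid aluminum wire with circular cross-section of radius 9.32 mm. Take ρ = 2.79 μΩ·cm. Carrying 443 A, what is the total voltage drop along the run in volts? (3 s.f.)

ρ = 2.79 μΩ·cm = 2.79×10^-8 Ω·m
Section 1: A_strand = π(5.7500e-04)² = 1.039e-06 m²; R₁ = ρL/(N·A_s) = (2.79×10^-8)(3100)/(19×1.039e-06) = 4.383 Ω
Section 2: A = πr² = π(9.3200e-03 m)² = 2.729e-04 m²
R₂ = (2.79×10^-8)(2650)/(2.729e-04) = 0.2709 Ω
R = R₁ + R₂ = 4.653 Ω
V = IR = 443 × 4.653 = 2060 V

2060 V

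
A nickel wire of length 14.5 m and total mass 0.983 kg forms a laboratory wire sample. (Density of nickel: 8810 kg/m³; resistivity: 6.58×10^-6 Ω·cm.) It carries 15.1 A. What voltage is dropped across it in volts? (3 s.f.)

ρ = 6.58×10^-6 Ω·cm = 6.58×10^-8 Ω·m
A = m/(density·L) = 0.983/(8810×14.5) = 7.6950e-06 m²
R = ρL/A = (6.58×10^-8)(14.5)/(7.6950e-06) = 0.124 Ω
V = IR = 15.1 × 0.124 = 1.87 V

1.87 V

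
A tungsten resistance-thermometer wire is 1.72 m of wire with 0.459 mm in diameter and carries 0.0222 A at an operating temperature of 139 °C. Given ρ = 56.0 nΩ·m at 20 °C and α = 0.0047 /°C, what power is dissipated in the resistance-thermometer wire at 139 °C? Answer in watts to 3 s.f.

4.47×10^-4 W

ρ = 56.0 nΩ·m = 5.60×10^-8 Ω·m
A = π(d/2)² = π(2.2950e-04 m)² = 1.655e-07 m²
R₍20₎ = ρL/A = (5.60×10^-8)(1.72)/(1.655e-07) = 0.5821 Ω
R₍139₎ = R₍20₎(1 + αΔT) = 0.5821 × (1 + 0.0047×119) = 0.9077 Ω
P = I²R = (0.0222)² × 0.9077 = 4.47×10^-4 W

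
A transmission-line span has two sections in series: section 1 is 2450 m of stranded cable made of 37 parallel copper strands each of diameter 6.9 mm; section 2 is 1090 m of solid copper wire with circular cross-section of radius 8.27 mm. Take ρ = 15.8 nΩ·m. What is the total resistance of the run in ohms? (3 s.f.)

0.108 Ω

ρ = 15.8 nΩ·m = 1.58×10^-8 Ω·m
Section 1: A_strand = π(3.4500e-03)² = 3.739e-05 m²; R₁ = ρL/(N·A_s) = (1.58×10^-8)(2450)/(37×3.739e-05) = 0.02798 Ω
Section 2: A = πr² = π(8.2700e-03 m)² = 2.149e-04 m²
R₂ = (1.58×10^-8)(1090)/(2.149e-04) = 0.08015 Ω
R = R₁ + R₂ = 0.108 Ω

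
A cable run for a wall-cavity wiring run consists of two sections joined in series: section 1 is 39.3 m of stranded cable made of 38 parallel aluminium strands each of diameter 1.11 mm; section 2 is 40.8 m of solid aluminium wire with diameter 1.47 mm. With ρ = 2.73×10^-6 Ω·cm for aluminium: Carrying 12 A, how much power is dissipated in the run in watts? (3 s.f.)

98.7 W

ρ = 2.73×10^-6 Ω·cm = 2.73×10^-8 Ω·m
Section 1: A_strand = π(5.5500e-04)² = 9.677e-07 m²; R₁ = ρL/(N·A_s) = (2.73×10^-8)(39.3)/(38×9.677e-07) = 0.02918 Ω
Section 2: A = π(d/2)² = π(7.3500e-04 m)² = 1.697e-06 m²
R₂ = (2.73×10^-8)(40.8)/(1.697e-06) = 0.6563 Ω
R = R₁ + R₂ = 0.6855 Ω
P = I²R = (12)² × 0.6855 = 98.7 W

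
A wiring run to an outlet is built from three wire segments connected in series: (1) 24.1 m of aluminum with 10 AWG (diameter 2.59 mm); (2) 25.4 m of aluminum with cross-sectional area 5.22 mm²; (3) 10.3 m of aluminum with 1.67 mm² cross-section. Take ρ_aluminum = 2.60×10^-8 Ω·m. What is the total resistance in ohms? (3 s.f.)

Seg 1: A = π(2.59/2 mm)² = π(1.2950e-03 m)² = 5.269e-06 m²
R_1 = (2.60×10^-8)(24.1)/(5.269e-06) = 0.1189 Ω
Seg 2: A = 5.22 mm² = 5.220e-06 m²
R_2 = (2.60×10^-8)(25.4)/(5.220e-06) = 0.1265 Ω
Seg 3: A = 1.67 mm² = 1.670e-06 m²
R_3 = (2.60×10^-8)(10.3)/(1.670e-06) = 0.1604 Ω
R_total = R_1 + R_2 + R_3 = 0.406 Ω

0.406 Ω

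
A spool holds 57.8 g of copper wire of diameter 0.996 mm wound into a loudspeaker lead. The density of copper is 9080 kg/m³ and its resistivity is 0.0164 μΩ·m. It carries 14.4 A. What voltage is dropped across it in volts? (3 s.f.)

ρ = 0.0164 μΩ·m = 1.64×10^-8 Ω·m
A = π(d/2)² = π(4.9800e-04 m)² = 7.7913e-07 m²
L = m/(density·A) = 0.0578/(9080×7.7913e-07) = 8.17 m
R = ρL/A = (1.64×10^-8)(8.17)/(7.7913e-07) = 0.172 Ω
V = IR = 14.4 × 0.172 = 2.48 V

2.48 V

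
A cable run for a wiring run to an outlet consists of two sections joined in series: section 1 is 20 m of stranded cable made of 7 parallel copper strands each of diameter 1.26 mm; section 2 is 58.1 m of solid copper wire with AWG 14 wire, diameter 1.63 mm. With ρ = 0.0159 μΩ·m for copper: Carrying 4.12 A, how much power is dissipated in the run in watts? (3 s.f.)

8.13 W

ρ = 0.0159 μΩ·m = 1.59×10^-8 Ω·m
Section 1: A_strand = π(6.3000e-04)² = 1.247e-06 m²; R₁ = ρL/(N·A_s) = (1.59×10^-8)(20)/(7×1.247e-06) = 0.03643 Ω
Section 2: A = π(1.63/2 mm)² = π(8.1500e-04 m)² = 2.087e-06 m²
R₂ = (1.59×10^-8)(58.1)/(2.087e-06) = 0.4427 Ω
R = R₁ + R₂ = 0.4791 Ω
P = I²R = (4.12)² × 0.4791 = 8.13 W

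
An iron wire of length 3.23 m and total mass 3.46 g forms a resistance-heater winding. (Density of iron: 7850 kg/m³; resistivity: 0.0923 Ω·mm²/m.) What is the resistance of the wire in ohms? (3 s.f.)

ρ = 0.0923 Ω·mm²/m = 9.23×10^-8 Ω·m
A = m/(density·L) = 0.00346/(7850×3.23) = 1.3646e-07 m²
R = ρL/A = (9.23×10^-8)(3.23)/(1.3646e-07) = 2.18 Ω

2.18 Ω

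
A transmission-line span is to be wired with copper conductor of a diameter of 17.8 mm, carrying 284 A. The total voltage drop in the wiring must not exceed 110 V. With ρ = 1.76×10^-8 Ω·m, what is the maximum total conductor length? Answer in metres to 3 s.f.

5480 m

A = π(d/2)² = π(8.9000e-03 m)² = 2.488e-04 m²
L_max = V_max·A/(1·ρI) = (110)(2.488e-04)/(1.76×10^-8×284) = 5480 m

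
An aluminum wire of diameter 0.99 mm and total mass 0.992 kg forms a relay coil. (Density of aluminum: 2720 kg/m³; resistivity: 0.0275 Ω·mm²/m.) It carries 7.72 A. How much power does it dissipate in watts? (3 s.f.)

ρ = 0.0275 Ω·mm²/m = 2.75×10^-8 Ω·m
A = π(d/2)² = π(4.9500e-04 m)² = 7.6977e-07 m²
L = m/(density·A) = 0.992/(2720×7.6977e-07) = 473.8 m
R = ρL/A = (2.75×10^-8)(473.8)/(7.6977e-07) = 16.93 Ω
P = I²R = (7.72)² × 16.93 = 1010 W

1010 W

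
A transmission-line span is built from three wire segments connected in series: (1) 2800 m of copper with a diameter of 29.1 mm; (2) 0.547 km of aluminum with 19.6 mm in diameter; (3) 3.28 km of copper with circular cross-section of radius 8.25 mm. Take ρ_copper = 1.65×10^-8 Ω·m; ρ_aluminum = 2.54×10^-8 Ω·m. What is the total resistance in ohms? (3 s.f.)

0.369 Ω

Seg 1: A = π(d/2)² = π(1.4550e-02 m)² = 6.651e-04 m²
R_1 = (1.65×10^-8)(2800)/(6.651e-04) = 0.06947 Ω
Seg 2: A = π(d/2)² = π(9.8000e-03 m)² = 3.017e-04 m²
R_2 = (2.54×10^-8)(547)/(3.017e-04) = 0.04605 Ω
Seg 3: A = πr² = π(8.2500e-03 m)² = 2.138e-04 m²
R_3 = (1.65×10^-8)(3280)/(2.138e-04) = 0.2531 Ω
R_total = R_1 + R_2 + R_3 = 0.369 Ω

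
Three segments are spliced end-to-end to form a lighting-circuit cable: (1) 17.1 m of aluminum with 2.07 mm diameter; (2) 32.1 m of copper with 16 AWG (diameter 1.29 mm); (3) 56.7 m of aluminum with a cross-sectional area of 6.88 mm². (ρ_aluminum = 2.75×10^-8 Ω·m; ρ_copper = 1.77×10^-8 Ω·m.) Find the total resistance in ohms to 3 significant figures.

0.801 Ω

Seg 1: A = π(d/2)² = π(1.0350e-03 m)² = 3.365e-06 m²
R_1 = (2.75×10^-8)(17.1)/(3.365e-06) = 0.1397 Ω
Seg 2: A = π(1.29/2 mm)² = π(6.4500e-04 m)² = 1.307e-06 m²
R_2 = (1.77×10^-8)(32.1)/(1.307e-06) = 0.4347 Ω
Seg 3: A = 6.88 mm² = 6.880e-06 m²
R_3 = (2.75×10^-8)(56.7)/(6.880e-06) = 0.2266 Ω
R_total = R_1 + R_2 + R_3 = 0.801 Ω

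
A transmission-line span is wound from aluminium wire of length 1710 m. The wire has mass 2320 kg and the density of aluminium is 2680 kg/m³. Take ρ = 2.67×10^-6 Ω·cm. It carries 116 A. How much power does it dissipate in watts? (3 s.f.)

ρ = 2.67×10^-6 Ω·cm = 2.67×10^-8 Ω·m
A = m/(density·L) = 2320/(2680×1710) = 5.0624e-04 m²
R = ρL/A = (2.67×10^-8)(1710)/(5.0624e-04) = 0.09019 Ω
P = I²R = (116)² × 0.09019 = 1210 W

1210 W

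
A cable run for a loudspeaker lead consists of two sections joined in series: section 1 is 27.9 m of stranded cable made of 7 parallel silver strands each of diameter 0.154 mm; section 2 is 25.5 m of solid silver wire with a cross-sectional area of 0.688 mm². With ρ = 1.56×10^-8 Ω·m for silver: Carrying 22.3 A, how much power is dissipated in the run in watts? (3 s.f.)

Section 1: A_strand = π(7.7000e-05)² = 1.863e-08 m²; R₁ = ρL/(N·A_s) = (1.56×10^-8)(27.9)/(7×1.863e-08) = 3.338 Ω
Section 2: A = 0.688 mm² = 6.880e-07 m²
R₂ = (1.56×10^-8)(25.5)/(6.880e-07) = 0.5782 Ω
R = R₁ + R₂ = 3.916 Ω
P = I²R = (22.3)² × 3.916 = 1950 W

1950 W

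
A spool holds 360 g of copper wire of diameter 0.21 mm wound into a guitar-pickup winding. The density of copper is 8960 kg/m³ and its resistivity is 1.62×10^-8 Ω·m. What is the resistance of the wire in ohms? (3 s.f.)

A = π(d/2)² = π(1.0500e-04 m)² = 3.4636e-08 m²
L = m/(density·A) = 0.36/(8960×3.4636e-08) = 1160 m
R = ρL/A = (1.62×10^-8)(1160)/(3.4636e-08) = 543 Ω

543 Ω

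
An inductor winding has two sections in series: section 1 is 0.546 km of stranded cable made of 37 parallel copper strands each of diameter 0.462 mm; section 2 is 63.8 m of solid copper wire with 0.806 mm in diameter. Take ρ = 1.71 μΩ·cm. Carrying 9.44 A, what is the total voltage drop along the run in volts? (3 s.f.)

ρ = 1.71 μΩ·cm = 1.71×10^-8 Ω·m
Section 1: A_strand = π(2.3100e-04)² = 1.676e-07 m²; R₁ = ρL/(N·A_s) = (1.71×10^-8)(546)/(37×1.676e-07) = 1.505 Ω
Section 2: A = π(d/2)² = π(4.0300e-04 m)² = 5.102e-07 m²
R₂ = (1.71×10^-8)(63.8)/(5.102e-07) = 2.138 Ω
R = R₁ + R₂ = 3.644 Ω
V = IR = 9.44 × 3.644 = 34.4 V

34.4 V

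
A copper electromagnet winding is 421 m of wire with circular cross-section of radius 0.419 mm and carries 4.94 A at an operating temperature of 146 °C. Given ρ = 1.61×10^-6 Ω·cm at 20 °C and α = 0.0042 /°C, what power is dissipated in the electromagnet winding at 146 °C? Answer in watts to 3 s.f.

459 W

ρ = 1.61×10^-6 Ω·cm = 1.61×10^-8 Ω·m
A = πr² = π(4.1900e-04 m)² = 5.515e-07 m²
R₍20₎ = ρL/A = (1.61×10^-8)(421)/(5.515e-07) = 12.29 Ω
R₍146₎ = R₍20₎(1 + αΔT) = 12.29 × (1 + 0.0042×126) = 18.79 Ω
P = I²R = (4.94)² × 18.79 = 459 W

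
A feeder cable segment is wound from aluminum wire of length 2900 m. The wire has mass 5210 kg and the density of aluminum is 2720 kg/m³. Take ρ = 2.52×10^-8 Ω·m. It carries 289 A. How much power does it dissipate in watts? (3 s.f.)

A = m/(density·L) = 5210/(2720×2900) = 6.6050e-04 m²
R = ρL/A = (2.52×10^-8)(2900)/(6.6050e-04) = 0.1106 Ω
P = I²R = (289)² × 0.1106 = 9240 W

9240 W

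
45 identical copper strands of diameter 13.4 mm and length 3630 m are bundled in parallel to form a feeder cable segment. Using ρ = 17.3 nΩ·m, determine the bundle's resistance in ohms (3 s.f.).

0.00990 Ω

ρ = 17.3 nΩ·m = 1.73×10^-8 Ω·m
A_strand = π(6.7000e-03 m)² = 1.410e-04 m²
R_strand = ρL/A = (1.73×10^-8)(3630)/(1.410e-04) = 0.4453 Ω
R_total = R_strand/N = 0.4453/45 = 0.00990 Ω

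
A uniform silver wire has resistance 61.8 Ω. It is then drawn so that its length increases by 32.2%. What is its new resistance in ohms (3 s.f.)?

k = 1 + 32.2/100 = 1.322; volume constant ⇒ A' = A/k, so R' = k²R.
R' = 1.748 × 61.8 = 108 Ω

108 Ω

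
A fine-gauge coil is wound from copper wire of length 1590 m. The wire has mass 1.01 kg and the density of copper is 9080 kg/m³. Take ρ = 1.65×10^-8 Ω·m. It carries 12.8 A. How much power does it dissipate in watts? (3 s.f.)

A = m/(density·L) = 1.01/(9080×1590) = 6.9958e-08 m²
R = ρL/A = (1.65×10^-8)(1590)/(6.9958e-08) = 375 Ω
P = I²R = (12.8)² × 375 = 61400 W

61400 W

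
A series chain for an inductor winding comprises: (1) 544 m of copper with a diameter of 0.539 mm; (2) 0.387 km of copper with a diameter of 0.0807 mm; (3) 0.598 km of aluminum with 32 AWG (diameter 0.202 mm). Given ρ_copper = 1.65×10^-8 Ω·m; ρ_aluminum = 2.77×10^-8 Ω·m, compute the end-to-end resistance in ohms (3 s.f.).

1800 Ω

Seg 1: A = π(d/2)² = π(2.6950e-04 m)² = 2.282e-07 m²
R_1 = (1.65×10^-8)(544)/(2.282e-07) = 39.34 Ω
Seg 2: A = π(d/2)² = π(4.0350e-05 m)² = 5.115e-09 m²
R_2 = (1.65×10^-8)(387)/(5.115e-09) = 1248 Ω
Seg 3: A = π(0.202/2 mm)² = π(1.0100e-04 m)² = 3.205e-08 m²
R_3 = (2.77×10^-8)(598)/(3.205e-08) = 516.9 Ω
R_total = R_1 + R_2 + R_3 = 1800 Ω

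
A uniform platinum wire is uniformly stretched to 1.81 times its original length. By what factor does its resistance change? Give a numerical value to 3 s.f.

3.28

Volume constant ⇒ A' = A/k with k = 1.81. R' = ρ(kL)/(A/k) = k²R.
Factor = 3.28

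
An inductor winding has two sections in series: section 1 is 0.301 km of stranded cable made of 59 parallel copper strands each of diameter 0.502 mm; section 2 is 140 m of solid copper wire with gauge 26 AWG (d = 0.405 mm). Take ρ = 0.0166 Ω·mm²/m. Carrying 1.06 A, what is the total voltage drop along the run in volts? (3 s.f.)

ρ = 0.0166 Ω·mm²/m = 1.66×10^-8 Ω·m
Section 1: A_strand = π(2.5100e-04)² = 1.979e-07 m²; R₁ = ρL/(N·A_s) = (1.66×10^-8)(301)/(59×1.979e-07) = 0.4279 Ω
Section 2: A = π(0.405/2 mm)² = π(2.0250e-04 m)² = 1.288e-07 m²
R₂ = (1.66×10^-8)(140)/(1.288e-07) = 18.04 Ω
R = R₁ + R₂ = 18.47 Ω
V = IR = 1.06 × 18.47 = 19.6 V

19.6 V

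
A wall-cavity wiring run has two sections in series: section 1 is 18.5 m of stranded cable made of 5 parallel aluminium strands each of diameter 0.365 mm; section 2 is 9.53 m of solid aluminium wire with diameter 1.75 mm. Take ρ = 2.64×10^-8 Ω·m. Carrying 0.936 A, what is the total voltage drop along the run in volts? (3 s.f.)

Section 1: A_strand = π(1.8250e-04)² = 1.046e-07 m²; R₁ = ρL/(N·A_s) = (2.64×10^-8)(18.5)/(5×1.046e-07) = 0.9335 Ω
Section 2: A = π(d/2)² = π(8.7500e-04 m)² = 2.405e-06 m²
R₂ = (2.64×10^-8)(9.53)/(2.405e-06) = 0.1046 Ω
R = R₁ + R₂ = 1.038 Ω
V = IR = 0.936 × 1.038 = 0.972 V

0.972 V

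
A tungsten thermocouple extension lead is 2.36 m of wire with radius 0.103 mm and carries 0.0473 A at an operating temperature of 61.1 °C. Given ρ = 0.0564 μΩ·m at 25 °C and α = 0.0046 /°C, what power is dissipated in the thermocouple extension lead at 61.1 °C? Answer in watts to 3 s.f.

0.0104 W

ρ = 0.0564 μΩ·m = 5.64×10^-8 Ω·m
A = πr² = π(1.0300e-04 m)² = 3.333e-08 m²
R₍25₎ = ρL/A = (5.64×10^-8)(2.36)/(3.333e-08) = 3.994 Ω
R₍61.1₎ = R₍25₎(1 + αΔT) = 3.994 × (1 + 0.0046×36.1) = 4.657 Ω
P = I²R = (0.0473)² × 4.657 = 0.0104 W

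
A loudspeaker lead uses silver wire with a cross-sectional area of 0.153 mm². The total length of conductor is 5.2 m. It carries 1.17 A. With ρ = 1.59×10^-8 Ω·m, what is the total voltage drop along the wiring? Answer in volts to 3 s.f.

A = 0.153 mm² = 1.530e-07 m²
R = ρL/A = (1.59×10^-8)(5.2)/(1.530e-07) = 0.5404 Ω
V = IR = 1.17 × 0.5404 = 0.632 V

0.632 V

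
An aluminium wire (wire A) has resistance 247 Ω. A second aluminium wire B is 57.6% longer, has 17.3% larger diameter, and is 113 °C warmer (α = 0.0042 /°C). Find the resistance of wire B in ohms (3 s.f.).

R ∝ ρL/d² with ρ ∝ (1+αΔT), so R_B/R_A = (1 + 57.6/100) × (1 + 17.3/100)⁻² × (1 + 0.0042×113)
= 1.576 × 0.7268 × 1.475 = 1.689
R_B = 1.689 × 247 = 417 Ω

417 Ω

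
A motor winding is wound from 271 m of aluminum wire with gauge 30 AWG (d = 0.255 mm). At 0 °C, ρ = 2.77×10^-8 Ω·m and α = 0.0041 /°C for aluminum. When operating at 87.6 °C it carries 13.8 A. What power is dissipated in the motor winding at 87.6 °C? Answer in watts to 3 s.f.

38000 W

A = π(0.255/2 mm)² = π(1.2750e-04 m)² = 5.107e-08 m²
R₍0₎ = ρL/A = (2.77×10^-8)(271)/(5.107e-08) = 147 Ω
R₍87.6₎ = R₍0₎(1 + αΔT) = 147 × (1 + 0.0041×87.6) = 199.8 Ω
P = I²R = (13.8)² × 199.8 = 38000 W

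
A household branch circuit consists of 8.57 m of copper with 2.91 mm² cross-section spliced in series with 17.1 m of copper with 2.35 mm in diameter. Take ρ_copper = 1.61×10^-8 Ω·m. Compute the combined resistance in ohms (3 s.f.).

0.111 Ω

Segment 1: A = 2.91 mm² = 2.910e-06 m²
R₁ = ρL/A = (1.61×10^-8)(8.57)/(2.910e-06) = 0.04741 Ω
Segment 2: A = π(d/2)² = π(1.1750e-03 m)² = 4.337e-06 m²
R₂ = (1.61×10^-8)(17.1)/(4.337e-06) = 0.06347 Ω
R = R₁ + R₂ = 0.111 Ω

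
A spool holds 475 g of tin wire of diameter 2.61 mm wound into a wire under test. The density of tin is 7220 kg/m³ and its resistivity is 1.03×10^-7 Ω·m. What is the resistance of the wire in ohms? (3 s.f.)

0.237 Ω

A = π(d/2)² = π(1.3050e-03 m)² = 5.3502e-06 m²
L = m/(density·A) = 0.475/(7220×5.3502e-06) = 12.3 m
R = ρL/A = (1.03×10^-7)(12.3)/(5.3502e-06) = 0.237 Ω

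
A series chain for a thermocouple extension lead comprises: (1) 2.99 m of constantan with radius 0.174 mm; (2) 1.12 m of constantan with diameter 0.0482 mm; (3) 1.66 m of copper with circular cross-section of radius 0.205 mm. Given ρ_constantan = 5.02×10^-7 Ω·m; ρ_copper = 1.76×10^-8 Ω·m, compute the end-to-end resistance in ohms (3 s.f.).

324 Ω

Seg 1: A = πr² = π(1.7400e-04 m)² = 9.511e-08 m²
R_1 = (5.02×10^-7)(2.99)/(9.511e-08) = 15.78 Ω
Seg 2: A = π(d/2)² = π(2.4100e-05 m)² = 1.825e-09 m²
R_2 = (5.02×10^-7)(1.12)/(1.825e-09) = 308.1 Ω
Seg 3: A = πr² = π(2.0500e-04 m)² = 1.320e-07 m²
R_3 = (1.76×10^-8)(1.66)/(1.320e-07) = 0.2213 Ω
R_total = R_1 + R_2 + R_3 = 324 Ω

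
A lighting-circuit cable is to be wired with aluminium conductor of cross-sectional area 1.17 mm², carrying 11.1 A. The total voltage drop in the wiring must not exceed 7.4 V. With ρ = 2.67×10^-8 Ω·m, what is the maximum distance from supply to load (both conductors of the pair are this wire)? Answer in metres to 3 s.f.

14.6 m

A = 1.17 mm² = 1.170e-06 m²
L_max = V_max·A/(2·ρI) = (7.4)(1.170e-06)/(2×2.67×10^-8×11.1) = 14.6 m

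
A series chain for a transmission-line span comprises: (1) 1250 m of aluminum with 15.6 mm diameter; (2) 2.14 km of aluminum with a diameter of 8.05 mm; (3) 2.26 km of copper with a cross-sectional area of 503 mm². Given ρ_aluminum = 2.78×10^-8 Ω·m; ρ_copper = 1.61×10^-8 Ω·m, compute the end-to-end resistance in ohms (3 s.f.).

Seg 1: A = π(d/2)² = π(7.8000e-03 m)² = 1.911e-04 m²
R_1 = (2.78×10^-8)(1250)/(1.911e-04) = 0.1818 Ω
Seg 2: A = π(d/2)² = π(4.0250e-03 m)² = 5.090e-05 m²
R_2 = (2.78×10^-8)(2140)/(5.090e-05) = 1.169 Ω
Seg 3: A = 503 mm² = 5.030e-04 m²
R_3 = (1.61×10^-8)(2260)/(5.030e-04) = 0.07234 Ω
R_total = R_1 + R_2 + R_3 = 1.42 Ω

1.42 Ω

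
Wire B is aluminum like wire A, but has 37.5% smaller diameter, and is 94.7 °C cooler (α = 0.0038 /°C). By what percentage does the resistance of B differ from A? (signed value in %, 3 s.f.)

63.9%

R ∝ ρL/d² with ρ ∝ (1+αΔT), so R_B/R_A = (1 − 37.5/100)⁻² × (1 − 0.0038×94.7)
= 2.56 × 0.6401 = 1.639
(R_B − R_A)/R_A = 1.639 − 1 = 63.9%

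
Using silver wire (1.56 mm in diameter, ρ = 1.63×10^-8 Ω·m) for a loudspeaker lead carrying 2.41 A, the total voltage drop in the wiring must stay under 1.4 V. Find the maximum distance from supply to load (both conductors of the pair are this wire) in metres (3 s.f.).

34.1 m

A = π(d/2)² = π(7.8000e-04 m)² = 1.911e-06 m²
L_max = V_max·A/(2·ρI) = (1.4)(1.911e-06)/(2×1.63×10^-8×2.41) = 34.1 m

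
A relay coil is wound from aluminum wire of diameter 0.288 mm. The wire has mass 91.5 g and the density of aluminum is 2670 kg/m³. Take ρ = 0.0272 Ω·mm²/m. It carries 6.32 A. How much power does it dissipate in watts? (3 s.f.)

ρ = 0.0272 Ω·mm²/m = 2.72×10^-8 Ω·m
A = π(d/2)² = π(1.4400e-04 m)² = 6.5144e-08 m²
L = m/(density·A) = 0.0915/(2670×6.5144e-08) = 526.1 m
R = ρL/A = (2.72×10^-8)(526.1)/(6.5144e-08) = 219.6 Ω
P = I²R = (6.32)² × 219.6 = 8770 W

8770 W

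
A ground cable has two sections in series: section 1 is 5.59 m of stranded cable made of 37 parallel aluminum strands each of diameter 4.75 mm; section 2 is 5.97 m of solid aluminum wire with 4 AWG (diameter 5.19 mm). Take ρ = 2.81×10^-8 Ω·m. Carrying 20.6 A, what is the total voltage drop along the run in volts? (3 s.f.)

Section 1: A_strand = π(2.3750e-03)² = 1.772e-05 m²; R₁ = ρL/(N·A_s) = (2.81×10^-8)(5.59)/(37×1.772e-05) = 2.396×10^-4 Ω
Section 2: A = π(5.19/2 mm)² = π(2.5950e-03 m)² = 2.116e-05 m²
R₂ = (2.81×10^-8)(5.97)/(2.116e-05) = 0.00793 Ω
R = R₁ + R₂ = 0.008169 Ω
V = IR = 20.6 × 0.008169 = 0.168 V

0.168 V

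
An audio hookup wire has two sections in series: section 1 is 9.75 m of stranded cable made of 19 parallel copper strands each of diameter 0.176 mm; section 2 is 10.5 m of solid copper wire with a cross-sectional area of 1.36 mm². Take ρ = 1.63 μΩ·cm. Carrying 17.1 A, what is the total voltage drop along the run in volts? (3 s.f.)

ρ = 1.63 μΩ·cm = 1.63×10^-8 Ω·m
Section 1: A_strand = π(8.8000e-05)² = 2.433e-08 m²; R₁ = ρL/(N·A_s) = (1.63×10^-8)(9.75)/(19×2.433e-08) = 0.3438 Ω
Section 2: A = 1.36 mm² = 1.360e-06 m²
R₂ = (1.63×10^-8)(10.5)/(1.360e-06) = 0.1258 Ω
R = R₁ + R₂ = 0.4697 Ω
V = IR = 17.1 × 0.4697 = 8.03 V

8.03 V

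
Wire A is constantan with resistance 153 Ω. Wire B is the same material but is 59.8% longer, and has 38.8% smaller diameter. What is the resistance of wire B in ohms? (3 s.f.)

R ∝ L/d², so R_B/R_A = (1 + 59.8/100) × (1 − 38.8/100)⁻²
= 1.598 × 2.67 = 4.266
R_B = 4.266 × 153 = 653 Ω

653 Ω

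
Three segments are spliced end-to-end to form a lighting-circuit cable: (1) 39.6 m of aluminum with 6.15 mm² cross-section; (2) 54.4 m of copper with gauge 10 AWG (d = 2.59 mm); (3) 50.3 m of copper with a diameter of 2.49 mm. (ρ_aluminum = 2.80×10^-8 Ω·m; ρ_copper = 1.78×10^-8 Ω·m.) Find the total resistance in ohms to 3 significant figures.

Seg 1: A = 6.15 mm² = 6.150e-06 m²
R_1 = (2.80×10^-8)(39.6)/(6.150e-06) = 0.1803 Ω
Seg 2: A = π(2.59/2 mm)² = π(1.2950e-03 m)² = 5.269e-06 m²
R_2 = (1.78×10^-8)(54.4)/(5.269e-06) = 0.1838 Ω
Seg 3: A = π(d/2)² = π(1.2450e-03 m)² = 4.870e-06 m²
R_3 = (1.78×10^-8)(50.3)/(4.870e-06) = 0.1839 Ω
R_total = R_1 + R_2 + R_3 = 0.548 Ω

0.548 Ω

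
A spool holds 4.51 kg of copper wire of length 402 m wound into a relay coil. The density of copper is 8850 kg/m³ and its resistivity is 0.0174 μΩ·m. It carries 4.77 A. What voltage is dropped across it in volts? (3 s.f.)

ρ = 0.0174 μΩ·m = 1.74×10^-8 Ω·m
A = m/(density·L) = 4.51/(8850×402) = 1.2677e-06 m²
R = ρL/A = (1.74×10^-8)(402)/(1.2677e-06) = 5.518 Ω
V = IR = 4.77 × 5.518 = 26.3 V

26.3 V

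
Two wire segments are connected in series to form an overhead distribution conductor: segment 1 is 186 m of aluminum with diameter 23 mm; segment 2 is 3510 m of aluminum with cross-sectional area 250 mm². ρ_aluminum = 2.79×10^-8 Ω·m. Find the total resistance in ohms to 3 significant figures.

0.404 Ω

Segment 1: A = π(d/2)² = π(1.1500e-02 m)² = 4.155e-04 m²
R₁ = ρL/A = (2.79×10^-8)(186)/(4.155e-04) = 0.01249 Ω
Segment 2: A = 250 mm² = 2.500e-04 m²
R₂ = (2.79×10^-8)(3510)/(2.500e-04) = 0.3917 Ω
R = R₁ + R₂ = 0.404 Ω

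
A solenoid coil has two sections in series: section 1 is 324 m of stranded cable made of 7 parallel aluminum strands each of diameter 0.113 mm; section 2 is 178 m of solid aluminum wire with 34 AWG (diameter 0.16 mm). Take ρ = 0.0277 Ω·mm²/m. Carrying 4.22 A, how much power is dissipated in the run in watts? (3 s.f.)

ρ = 0.0277 Ω·mm²/m = 2.77×10^-8 Ω·m
Section 1: A_strand = π(5.6500e-05)² = 1.003e-08 m²; R₁ = ρL/(N·A_s) = (2.77×10^-8)(324)/(7×1.003e-08) = 127.8 Ω
Section 2: A = π(0.16/2 mm)² = π(8.0000e-05 m)² = 2.011e-08 m²
R₂ = (2.77×10^-8)(178)/(2.011e-08) = 245.2 Ω
R = R₁ + R₂ = 373.1 Ω
P = I²R = (4.22)² × 373.1 = 6640 W

6640 W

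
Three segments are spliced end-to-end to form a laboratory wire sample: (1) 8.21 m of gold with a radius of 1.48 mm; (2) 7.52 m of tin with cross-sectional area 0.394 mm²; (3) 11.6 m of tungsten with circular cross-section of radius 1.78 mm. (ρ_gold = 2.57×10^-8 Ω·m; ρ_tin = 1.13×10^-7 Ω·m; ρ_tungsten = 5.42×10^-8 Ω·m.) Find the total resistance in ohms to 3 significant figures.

Seg 1: A = πr² = π(1.4800e-03 m)² = 6.881e-06 m²
R_1 = (2.57×10^-8)(8.21)/(6.881e-06) = 0.03066 Ω
Seg 2: A = 0.394 mm² = 3.940e-07 m²
R_2 = (1.13×10^-7)(7.52)/(3.940e-07) = 2.157 Ω
Seg 3: A = πr² = π(1.7800e-03 m)² = 9.954e-06 m²
R_3 = (5.42×10^-8)(11.6)/(9.954e-06) = 0.06316 Ω
R_total = R_1 + R_2 + R_3 = 2.25 Ω

2.25 Ω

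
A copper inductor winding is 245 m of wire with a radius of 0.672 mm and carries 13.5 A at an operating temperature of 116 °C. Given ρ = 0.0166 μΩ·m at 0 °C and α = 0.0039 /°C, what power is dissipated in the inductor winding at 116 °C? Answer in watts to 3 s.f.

ρ = 0.0166 μΩ·m = 1.66×10^-8 Ω·m
A = πr² = π(6.7200e-04 m)² = 1.419e-06 m²
R₍0₎ = ρL/A = (1.66×10^-8)(245)/(1.419e-06) = 2.867 Ω
R₍116₎ = R₍0₎(1 + αΔT) = 2.867 × (1 + 0.0039×116) = 4.164 Ω
P = I²R = (13.5)² × 4.164 = 759 W

759 W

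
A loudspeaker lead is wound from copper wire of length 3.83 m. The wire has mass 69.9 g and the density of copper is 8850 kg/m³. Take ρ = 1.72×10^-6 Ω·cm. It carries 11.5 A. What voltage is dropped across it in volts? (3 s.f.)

ρ = 1.72×10^-6 Ω·cm = 1.72×10^-8 Ω·m
A = m/(density·L) = 0.0699/(8850×3.83) = 2.0622e-06 m²
R = ρL/A = (1.72×10^-8)(3.83)/(2.0622e-06) = 0.03194 Ω
V = IR = 11.5 × 0.03194 = 0.367 V

0.367 V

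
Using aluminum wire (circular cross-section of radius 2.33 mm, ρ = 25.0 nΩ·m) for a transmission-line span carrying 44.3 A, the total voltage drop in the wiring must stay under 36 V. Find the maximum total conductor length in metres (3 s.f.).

ρ = 25.0 nΩ·m = 2.50×10^-8 Ω·m
A = πr² = π(2.3300e-03 m)² = 1.706e-05 m²
L_max = V_max·A/(1·ρI) = (36)(1.706e-05)/(2.50×10^-8×44.3) = 554 m

554 m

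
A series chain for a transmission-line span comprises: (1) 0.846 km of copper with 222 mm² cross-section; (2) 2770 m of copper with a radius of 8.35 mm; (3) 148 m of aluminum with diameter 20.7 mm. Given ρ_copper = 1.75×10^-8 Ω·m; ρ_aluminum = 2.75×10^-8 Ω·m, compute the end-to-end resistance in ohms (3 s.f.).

0.300 Ω

Seg 1: A = 222 mm² = 2.220e-04 m²
R_1 = (1.75×10^-8)(846)/(2.220e-04) = 0.06669 Ω
Seg 2: A = πr² = π(8.3500e-03 m)² = 2.190e-04 m²
R_2 = (1.75×10^-8)(2770)/(2.190e-04) = 0.2213 Ω
Seg 3: A = π(d/2)² = π(1.0350e-02 m)² = 3.365e-04 m²
R_3 = (2.75×10^-8)(148)/(3.365e-04) = 0.01209 Ω
R_total = R_1 + R_2 + R_3 = 0.300 Ω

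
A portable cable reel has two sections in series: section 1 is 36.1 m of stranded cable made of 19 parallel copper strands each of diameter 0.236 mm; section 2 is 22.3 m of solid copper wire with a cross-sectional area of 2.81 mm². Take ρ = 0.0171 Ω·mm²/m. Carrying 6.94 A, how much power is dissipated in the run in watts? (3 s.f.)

42.3 W

ρ = 0.0171 Ω·mm²/m = 1.71×10^-8 Ω·m
Section 1: A_strand = π(1.1800e-04)² = 4.374e-08 m²; R₁ = ρL/(N·A_s) = (1.71×10^-8)(36.1)/(19×4.374e-08) = 0.7427 Ω
Section 2: A = 2.81 mm² = 2.810e-06 m²
R₂ = (1.71×10^-8)(22.3)/(2.810e-06) = 0.1357 Ω
R = R₁ + R₂ = 0.8784 Ω
P = I²R = (6.94)² × 0.8784 = 42.3 W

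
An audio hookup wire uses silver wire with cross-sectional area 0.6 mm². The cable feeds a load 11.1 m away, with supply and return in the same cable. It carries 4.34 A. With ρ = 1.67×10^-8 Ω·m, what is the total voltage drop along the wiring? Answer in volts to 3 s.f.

2.68 V

A = 0.6 mm² = 6.000e-07 m²
Total conductor length (both ways) L = 2 × 11.1 = 22.2 m
R = ρL/A = (1.67×10^-8)(22.2)/(6.000e-07) = 0.6179 Ω
V = IR = 4.34 × 0.6179 = 2.68 V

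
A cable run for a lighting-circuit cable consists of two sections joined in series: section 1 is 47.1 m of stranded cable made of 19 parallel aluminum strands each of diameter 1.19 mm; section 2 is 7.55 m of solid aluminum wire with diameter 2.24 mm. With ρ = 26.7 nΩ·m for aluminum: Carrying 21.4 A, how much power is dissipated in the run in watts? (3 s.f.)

50.7 W

ρ = 26.7 nΩ·m = 2.67×10^-8 Ω·m
Section 1: A_strand = π(5.9500e-04)² = 1.112e-06 m²; R₁ = ρL/(N·A_s) = (2.67×10^-8)(47.1)/(19×1.112e-06) = 0.05951 Ω
Section 2: A = π(d/2)² = π(1.1200e-03 m)² = 3.941e-06 m²
R₂ = (2.67×10^-8)(7.55)/(3.941e-06) = 0.05115 Ω
R = R₁ + R₂ = 0.1107 Ω
P = I²R = (21.4)² × 0.1107 = 50.7 W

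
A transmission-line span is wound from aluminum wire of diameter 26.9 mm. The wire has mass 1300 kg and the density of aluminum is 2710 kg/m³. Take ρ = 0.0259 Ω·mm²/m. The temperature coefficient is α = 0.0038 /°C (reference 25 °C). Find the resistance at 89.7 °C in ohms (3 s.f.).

0.0479 Ω

ρ = 0.0259 Ω·mm²/m = 2.59×10^-8 Ω·m
A = π(d/2)² = π(1.3450e-02 m)² = 5.6832e-04 m²
L = m/(density·A) = 1300/(2710×5.6832e-04) = 844.1 m
R = ρL/A = (2.59×10^-8)(844.1)/(5.6832e-04) = 0.03847 Ω
R(89.7 °C) = 0.03847 × (1 + 0.0038×64.7) = 0.0479 Ω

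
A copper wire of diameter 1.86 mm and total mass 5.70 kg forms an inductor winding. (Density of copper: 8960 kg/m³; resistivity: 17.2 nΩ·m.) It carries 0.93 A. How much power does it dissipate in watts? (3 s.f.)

1.28 W

ρ = 17.2 nΩ·m = 1.72×10^-8 Ω·m
A = π(d/2)² = π(9.3000e-04 m)² = 2.7172e-06 m²
L = m/(density·A) = 5.7/(8960×2.7172e-06) = 234.1 m
R = ρL/A = (1.72×10^-8)(234.1)/(2.7172e-06) = 1.482 Ω
P = I²R = (0.93)² × 1.482 = 1.28 W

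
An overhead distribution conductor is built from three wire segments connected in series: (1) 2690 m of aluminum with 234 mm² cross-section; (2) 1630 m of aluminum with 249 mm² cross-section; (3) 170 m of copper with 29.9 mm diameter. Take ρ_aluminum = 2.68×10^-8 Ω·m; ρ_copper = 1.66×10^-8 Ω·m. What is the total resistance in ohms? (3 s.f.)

0.488 Ω

Seg 1: A = 234 mm² = 2.340e-04 m²
R_1 = (2.68×10^-8)(2690)/(2.340e-04) = 0.3081 Ω
Seg 2: A = 249 mm² = 2.490e-04 m²
R_2 = (2.68×10^-8)(1630)/(2.490e-04) = 0.1754 Ω
Seg 3: A = π(d/2)² = π(1.4950e-02 m)² = 7.022e-04 m²
R_3 = (1.66×10^-8)(170)/(7.022e-04) = 0.004019 Ω
R_total = R_1 + R_2 + R_3 = 0.488 Ω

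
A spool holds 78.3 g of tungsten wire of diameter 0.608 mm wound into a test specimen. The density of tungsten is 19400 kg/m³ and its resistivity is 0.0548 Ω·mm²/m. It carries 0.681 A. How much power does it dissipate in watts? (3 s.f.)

ρ = 0.0548 Ω·mm²/m = 5.48×10^-8 Ω·m
A = π(d/2)² = π(3.0400e-04 m)² = 2.9033e-07 m²
L = m/(density·A) = 0.0783/(19400×2.9033e-07) = 13.9 m
R = ρL/A = (5.48×10^-8)(13.9)/(2.9033e-07) = 2.624 Ω
P = I²R = (0.681)² × 2.624 = 1.22 W

1.22 W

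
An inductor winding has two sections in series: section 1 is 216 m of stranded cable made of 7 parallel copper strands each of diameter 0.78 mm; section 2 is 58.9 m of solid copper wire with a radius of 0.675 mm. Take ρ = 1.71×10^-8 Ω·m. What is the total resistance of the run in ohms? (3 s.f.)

1.81 Ω

Section 1: A_strand = π(3.9000e-04)² = 4.778e-07 m²; R₁ = ρL/(N·A_s) = (1.71×10^-8)(216)/(7×4.778e-07) = 1.104 Ω
Section 2: A = πr² = π(6.7500e-04 m)² = 1.431e-06 m²
R₂ = (1.71×10^-8)(58.9)/(1.431e-06) = 0.7036 Ω
R = R₁ + R₂ = 1.81 Ω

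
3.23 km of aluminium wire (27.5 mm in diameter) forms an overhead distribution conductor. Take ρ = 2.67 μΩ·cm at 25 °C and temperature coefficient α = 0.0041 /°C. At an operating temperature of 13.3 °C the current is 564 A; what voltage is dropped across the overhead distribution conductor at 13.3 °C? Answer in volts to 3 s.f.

78.0 V

ρ = 2.67 μΩ·cm = 2.67×10^-8 Ω·m
A = π(d/2)² = π(1.3750e-02 m)² = 5.940e-04 m²
R₍25₎ = ρL/A = (2.67×10^-8)(3230)/(5.940e-04) = 0.1452 Ω
R₍13.3₎ = R₍25₎(1 + αΔT) = 0.1452 × (1 + 0.0041×-11.7) = 0.1382 Ω
V = IR = 564 × 0.1382 = 78.0 V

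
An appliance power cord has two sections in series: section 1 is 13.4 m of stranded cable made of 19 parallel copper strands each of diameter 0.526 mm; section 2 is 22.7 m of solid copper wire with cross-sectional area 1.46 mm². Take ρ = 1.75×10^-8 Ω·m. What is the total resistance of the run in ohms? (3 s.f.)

0.329 Ω

Section 1: A_strand = π(2.6300e-04)² = 2.173e-07 m²; R₁ = ρL/(N·A_s) = (1.75×10^-8)(13.4)/(19×2.173e-07) = 0.0568 Ω
Section 2: A = 1.46 mm² = 1.460e-06 m²
R₂ = (1.75×10^-8)(22.7)/(1.460e-06) = 0.2721 Ω
R = R₁ + R₂ = 0.329 Ω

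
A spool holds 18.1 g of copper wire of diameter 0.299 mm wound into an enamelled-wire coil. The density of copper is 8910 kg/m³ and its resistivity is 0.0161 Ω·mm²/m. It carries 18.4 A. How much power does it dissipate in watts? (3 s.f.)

ρ = 0.0161 Ω·mm²/m = 1.61×10^-8 Ω·m
A = π(d/2)² = π(1.4950e-04 m)² = 7.0215e-08 m²
L = m/(density·A) = 0.0181/(8910×7.0215e-08) = 28.93 m
R = ρL/A = (1.61×10^-8)(28.93)/(7.0215e-08) = 6.634 Ω
P = I²R = (18.4)² × 6.634 = 2250 W

2250 W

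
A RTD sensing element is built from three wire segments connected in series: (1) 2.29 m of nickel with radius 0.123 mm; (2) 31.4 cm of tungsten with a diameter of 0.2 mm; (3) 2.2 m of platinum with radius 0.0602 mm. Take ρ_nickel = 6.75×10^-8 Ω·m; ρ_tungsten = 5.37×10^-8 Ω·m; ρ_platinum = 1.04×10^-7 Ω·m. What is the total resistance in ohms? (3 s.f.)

23.9 Ω

Seg 1: A = πr² = π(1.2300e-04 m)² = 4.753e-08 m²
R_1 = (6.75×10^-8)(2.29)/(4.753e-08) = 3.252 Ω
Seg 2: A = π(d/2)² = π(1.0000e-04 m)² = 3.142e-08 m²
R_2 = (5.37×10^-8)(0.314)/(3.142e-08) = 0.5367 Ω
Seg 3: A = πr² = π(6.0200e-05 m)² = 1.139e-08 m²
R_3 = (1.04×10^-7)(2.2)/(1.139e-08) = 20.1 Ω
R_total = R_1 + R_2 + R_3 = 23.9 Ω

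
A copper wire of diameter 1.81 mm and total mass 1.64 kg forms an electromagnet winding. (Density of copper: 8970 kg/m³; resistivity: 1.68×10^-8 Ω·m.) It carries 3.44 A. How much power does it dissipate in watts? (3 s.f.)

5.49 W

A = π(d/2)² = π(9.0500e-04 m)² = 2.5730e-06 m²
L = m/(density·A) = 1.64/(8970×2.5730e-06) = 71.06 m
R = ρL/A = (1.68×10^-8)(71.06)/(2.5730e-06) = 0.4639 Ω
P = I²R = (3.44)² × 0.4639 = 5.49 W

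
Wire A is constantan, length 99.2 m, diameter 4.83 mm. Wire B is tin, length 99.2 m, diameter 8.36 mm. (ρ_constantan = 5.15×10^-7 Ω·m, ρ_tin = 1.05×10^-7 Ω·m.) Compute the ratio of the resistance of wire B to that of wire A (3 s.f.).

R ∝ ρL/d², so R_B/R_A = (ρ_B/ρ_A) × (d_A/d_B)²
= (1.05×10^-7/5.15×10^-7) × (4.83/8.36)² = 0.0681

0.0681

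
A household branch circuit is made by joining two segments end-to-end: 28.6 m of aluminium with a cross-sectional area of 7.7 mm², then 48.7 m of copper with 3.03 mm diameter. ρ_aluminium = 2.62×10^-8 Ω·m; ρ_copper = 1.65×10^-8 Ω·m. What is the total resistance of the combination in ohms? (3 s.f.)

0.209 Ω

Segment 1: A = 7.7 mm² = 7.700e-06 m²
R₁ = ρL/A = (2.62×10^-8)(28.6)/(7.700e-06) = 0.09731 Ω
Segment 2: A = π(d/2)² = π(1.5150e-03 m)² = 7.211e-06 m²
R₂ = (1.65×10^-8)(48.7)/(7.211e-06) = 0.1114 Ω
R = R₁ + R₂ = 0.209 Ω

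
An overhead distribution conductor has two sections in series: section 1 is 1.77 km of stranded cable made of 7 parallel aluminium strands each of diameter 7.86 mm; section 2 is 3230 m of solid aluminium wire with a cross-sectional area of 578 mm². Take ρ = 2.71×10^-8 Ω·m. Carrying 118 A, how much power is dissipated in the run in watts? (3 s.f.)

4080 W

Section 1: A_strand = π(3.9300e-03)² = 4.852e-05 m²; R₁ = ρL/(N·A_s) = (2.71×10^-8)(1770)/(7×4.852e-05) = 0.1412 Ω
Section 2: A = 578 mm² = 5.780e-04 m²
R₂ = (2.71×10^-8)(3230)/(5.780e-04) = 0.1514 Ω
R = R₁ + R₂ = 0.2927 Ω
P = I²R = (118)² × 0.2927 = 4080 W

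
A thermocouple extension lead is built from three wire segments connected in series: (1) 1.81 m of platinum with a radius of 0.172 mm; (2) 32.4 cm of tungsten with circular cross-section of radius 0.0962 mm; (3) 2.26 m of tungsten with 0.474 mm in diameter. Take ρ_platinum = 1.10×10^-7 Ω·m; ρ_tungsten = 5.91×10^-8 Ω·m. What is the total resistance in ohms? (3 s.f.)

3.56 Ω

Seg 1: A = πr² = π(1.7200e-04 m)² = 9.294e-08 m²
R_1 = (1.10×10^-7)(1.81)/(9.294e-08) = 2.142 Ω
Seg 2: A = πr² = π(9.6200e-05 m)² = 2.907e-08 m²
R_2 = (5.91×10^-8)(0.324)/(2.907e-08) = 0.6586 Ω
Seg 3: A = π(d/2)² = π(2.3700e-04 m)² = 1.765e-07 m²
R_3 = (5.91×10^-8)(2.26)/(1.765e-07) = 0.7569 Ω
R_total = R_1 + R_2 + R_3 = 3.56 Ω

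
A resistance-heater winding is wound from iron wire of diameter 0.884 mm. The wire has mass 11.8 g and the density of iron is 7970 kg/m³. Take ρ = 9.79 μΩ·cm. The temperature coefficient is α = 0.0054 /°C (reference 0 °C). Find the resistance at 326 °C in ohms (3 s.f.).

ρ = 9.79 μΩ·cm = 9.79×10^-8 Ω·m
A = π(d/2)² = π(4.4200e-04 m)² = 6.1375e-07 m²
L = m/(density·A) = 0.0118/(7970×6.1375e-07) = 2.412 m
R = ρL/A = (9.79×10^-8)(2.412)/(6.1375e-07) = 0.3848 Ω
R(326 °C) = 0.3848 × (1 + 0.0054×326) = 1.06 Ω

1.06 Ω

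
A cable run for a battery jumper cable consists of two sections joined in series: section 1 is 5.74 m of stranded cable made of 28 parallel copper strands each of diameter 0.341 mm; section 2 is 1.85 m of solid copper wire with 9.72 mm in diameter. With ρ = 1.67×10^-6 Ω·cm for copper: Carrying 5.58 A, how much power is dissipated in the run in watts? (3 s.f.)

1.18 W

ρ = 1.67×10^-6 Ω·cm = 1.67×10^-8 Ω·m
Section 1: A_strand = π(1.7050e-04)² = 9.133e-08 m²; R₁ = ρL/(N·A_s) = (1.67×10^-8)(5.74)/(28×9.133e-08) = 0.03749 Ω
Section 2: A = π(d/2)² = π(4.8600e-03 m)² = 7.420e-05 m²
R₂ = (1.67×10^-8)(1.85)/(7.420e-05) = 4.164×10^-4 Ω
R = R₁ + R₂ = 0.0379 Ω
P = I²R = (5.58)² × 0.0379 = 1.18 W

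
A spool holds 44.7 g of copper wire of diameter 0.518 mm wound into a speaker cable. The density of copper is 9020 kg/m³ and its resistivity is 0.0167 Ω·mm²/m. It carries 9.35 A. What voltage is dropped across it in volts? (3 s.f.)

ρ = 0.0167 Ω·mm²/m = 1.67×10^-8 Ω·m
A = π(d/2)² = π(2.5900e-04 m)² = 2.1074e-07 m²
L = m/(density·A) = 0.0447/(9020×2.1074e-07) = 23.52 m
R = ρL/A = (1.67×10^-8)(23.52)/(2.1074e-07) = 1.863 Ω
V = IR = 9.35 × 1.863 = 17.4 V

17.4 V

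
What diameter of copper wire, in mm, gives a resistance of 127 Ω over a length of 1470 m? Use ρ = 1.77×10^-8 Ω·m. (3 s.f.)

A = ρL/R = (1.77×10^-8)(1470)/(127) = 2.049e-07 m²
d = 2√(A/π) = 5.107e-04 m = 0.511 mm

0.511 mm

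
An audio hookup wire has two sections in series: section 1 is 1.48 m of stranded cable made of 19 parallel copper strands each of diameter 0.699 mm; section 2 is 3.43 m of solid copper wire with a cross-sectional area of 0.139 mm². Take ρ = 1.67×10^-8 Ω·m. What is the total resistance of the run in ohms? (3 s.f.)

0.415 Ω

Section 1: A_strand = π(3.4950e-04)² = 3.837e-07 m²; R₁ = ρL/(N·A_s) = (1.67×10^-8)(1.48)/(19×3.837e-07) = 0.00339 Ω
Section 2: A = 0.139 mm² = 1.390e-07 m²
R₂ = (1.67×10^-8)(3.43)/(1.390e-07) = 0.4121 Ω
R = R₁ + R₂ = 0.415 Ω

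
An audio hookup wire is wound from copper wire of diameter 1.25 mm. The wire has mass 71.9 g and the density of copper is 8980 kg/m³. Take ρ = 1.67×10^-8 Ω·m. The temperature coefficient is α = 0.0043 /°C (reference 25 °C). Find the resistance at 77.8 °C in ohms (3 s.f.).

A = π(d/2)² = π(6.2500e-04 m)² = 1.2272e-06 m²
L = m/(density·A) = 0.0719/(8980×1.2272e-06) = 6.524 m
R = ρL/A = (1.67×10^-8)(6.524)/(1.2272e-06) = 0.08879 Ω
R(77.8 °C) = 0.08879 × (1 + 0.0043×52.8) = 0.109 Ω

0.109 Ω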